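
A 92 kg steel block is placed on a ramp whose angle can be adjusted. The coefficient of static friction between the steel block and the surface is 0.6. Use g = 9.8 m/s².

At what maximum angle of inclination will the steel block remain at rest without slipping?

At the slip threshold, m g sin θ = μ_s · m g cos θ, so tan θ = μ_s.
θ_max = arctan(0.6) = 31°.

θ_max ≈ 31°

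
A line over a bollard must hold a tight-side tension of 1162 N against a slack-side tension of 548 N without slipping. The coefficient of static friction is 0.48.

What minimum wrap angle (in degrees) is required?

β_min ≈ 89.7°

T₂/T₁ = e^{μβ} → β = ln(T₂/T₁)/μ.
β = ln(1162/548)/0.48 = 0.7516/0.48 = 1.566 rad.
In degrees: β = 1.566 × 180/π = 89.7°.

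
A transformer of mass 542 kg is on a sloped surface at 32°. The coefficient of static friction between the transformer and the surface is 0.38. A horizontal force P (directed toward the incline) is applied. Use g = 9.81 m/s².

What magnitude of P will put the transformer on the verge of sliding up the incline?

P ≈ 7010 N

At impending motion up the slope, friction acts down-slope at its limit: f = μ_s N.
Perpendicular to the incline: N = m g cos θ + P sin θ.
Along the incline: P cos θ = m g sin θ + μ_s N = m g sin θ + μ_s (m g cos θ + P sin θ).
Solving, P (cos θ − μ_s sin θ) = m g (sin θ + μ_s cos θ), so P = 542×9.81×(sin 32° + 0.38 cos 32°)/(cos 32° − 0.38 sin 32°) = 5320×0.8522/0.6467 = 7010 N.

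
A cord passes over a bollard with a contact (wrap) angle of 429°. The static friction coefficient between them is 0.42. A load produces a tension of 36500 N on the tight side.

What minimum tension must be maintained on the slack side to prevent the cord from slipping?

Capstan equation at impending slip: T_tight/T_slack = e^{μβ}.
β = 429° = 7.487 rad; e^{μβ} = e^{0.42×7.487} = 23.21.
T_slack = T_tight / e^{μβ} = 36500 / 23.21 = 1570 N.

T_min ≈ 1570 N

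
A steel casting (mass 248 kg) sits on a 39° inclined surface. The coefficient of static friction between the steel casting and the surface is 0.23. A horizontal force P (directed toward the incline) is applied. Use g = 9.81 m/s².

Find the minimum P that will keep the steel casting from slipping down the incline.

P_min ≈ 1190 N

The steel casting tends to slide down (tan θ > μ_s), so at the point of impending slip friction acts up-slope at its limit: f = μ_s N.
Perpendicular to the incline: N = m g cos θ + P sin θ.
Along the incline: P cos θ + μ_s N = m g sin θ, i.e. P cos θ + μ_s (m g cos θ + P sin θ) = m g sin θ.
Solving, P (cos θ + μ_s sin θ) = m g (sin θ − μ_s cos θ), so P = 2430×0.4506/0.9219 = 1190 N.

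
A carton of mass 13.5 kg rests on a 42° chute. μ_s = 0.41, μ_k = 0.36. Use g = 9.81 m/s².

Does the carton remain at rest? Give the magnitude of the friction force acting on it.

f ≈ 35.4 N

N = m g cos θ = 98.4 N.
Down-slope weight component: m g sin θ = 88.6 N.
μ_s N = 40.4 N.
88.6 > 40.4 N, so it slides; kinetic friction f = μ_k N = 0.36×98.4 = 35.4 N.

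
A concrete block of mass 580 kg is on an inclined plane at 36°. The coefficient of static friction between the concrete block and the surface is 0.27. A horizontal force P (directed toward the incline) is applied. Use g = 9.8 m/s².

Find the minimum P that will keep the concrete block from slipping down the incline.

P_min ≈ 2170 N

The concrete block tends to slide down (tan θ > μ_s), so at the point of impending slip friction acts up-slope at its limit: f = μ_s N.
Perpendicular to the incline: N = m g cos θ + P sin θ.
Along the incline: P cos θ + μ_s N = m g sin θ, i.e. P cos θ + μ_s (m g cos θ + P sin θ) = m g sin θ.
Solving, P (cos θ + μ_s sin θ) = m g (sin θ − μ_s cos θ), so P = 5680×0.3694/0.9677 = 2170 N.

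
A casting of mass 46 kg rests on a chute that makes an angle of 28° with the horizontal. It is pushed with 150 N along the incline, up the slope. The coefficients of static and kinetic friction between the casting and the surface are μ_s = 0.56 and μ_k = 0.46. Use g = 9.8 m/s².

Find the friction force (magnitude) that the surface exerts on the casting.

Normal force: N = m g cos θ = 46 × 9.8 × cos 28° = 398 N.
For equilibrium along the incline the friction force must supply f = m g sin θ − P = 211.6 − 150 = 61.64 N (positive meaning up-slope).
Maximum static friction available: μ_s N = 0.56 × 398 = 222.9 N.
Since |61.64| ≤ 222.9 N, no slip — friction simply equals what equilibrium demands.

f ≈ 61.6 N (up the incline)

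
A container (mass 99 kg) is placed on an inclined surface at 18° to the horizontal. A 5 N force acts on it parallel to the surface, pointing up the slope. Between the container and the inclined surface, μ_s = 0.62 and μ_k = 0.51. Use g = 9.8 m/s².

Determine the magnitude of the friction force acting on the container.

f ≈ 295 N (up the incline)

Normal force: N = m g cos θ = 99 × 9.8 × cos 18° = 922.7 N.
For equilibrium along the incline the friction force must supply f = m g sin θ − P = 299.8 − 5 = 294.8 N (positive meaning up-slope).
Maximum static friction available: μ_s N = 0.62 × 922.7 = 572.1 N.
Since |294.8| ≤ 572.1 N, static friction is sufficient; f equals the required value, not μ_s N.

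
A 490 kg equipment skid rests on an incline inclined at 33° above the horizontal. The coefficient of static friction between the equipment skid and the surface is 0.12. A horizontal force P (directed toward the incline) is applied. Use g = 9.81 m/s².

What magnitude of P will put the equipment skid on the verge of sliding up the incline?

P ≈ 4010 N

At impending motion up the slope, friction acts down-slope at its limit: f = μ_s N.
Perpendicular to the incline: N = m g cos θ + P sin θ.
Along the incline: P cos θ = m g sin θ + μ_s N = m g sin θ + μ_s (m g cos θ + P sin θ).
Solving, P (cos θ − μ_s sin θ) = m g (sin θ + μ_s cos θ), so P = 490×9.81×(sin 33° + 0.12 cos 33°)/(cos 33° − 0.12 sin 33°) = 4810×0.6453/0.7733 = 4010 N.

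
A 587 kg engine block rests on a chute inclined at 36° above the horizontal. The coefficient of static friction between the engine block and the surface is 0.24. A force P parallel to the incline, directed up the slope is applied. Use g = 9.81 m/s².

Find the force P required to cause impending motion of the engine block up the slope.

P ≈ 4500 N

At impending motion up the slope, friction acts down-slope at its limit: f = μ_s N.
P is parallel to the surface, so N = m g cos θ = 4660 N.
Along the incline: P = m g sin θ + μ_s N = 3380 + 0.24×4660 = 4500 N.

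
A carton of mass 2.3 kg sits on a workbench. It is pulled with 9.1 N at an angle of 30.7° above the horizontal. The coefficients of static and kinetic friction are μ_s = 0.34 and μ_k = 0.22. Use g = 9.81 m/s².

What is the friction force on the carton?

Vertical equilibrium gives N = m g − P sin α = 17.92 N.
For equilibrium, f = P cos α = 9.1×cos 30.7° = 7.825 N.
μ_s N = 0.34 × 17.92 = 6.092 N.
7.825 > 6.092 N → the carton slides; f = μ_k N = 0.22×17.92 = 3.94 N.

f ≈ 3.94 N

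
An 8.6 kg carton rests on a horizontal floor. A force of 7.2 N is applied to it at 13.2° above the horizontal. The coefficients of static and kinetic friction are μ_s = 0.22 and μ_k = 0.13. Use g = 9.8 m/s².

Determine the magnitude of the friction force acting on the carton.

The vertical component of P reduces the normal force: N = m g − P sin α = 84.28 − 1.644 = 82.64 N.
The horizontal driving force is P cos α = 7.01 N, so equilibrium needs friction f = 7.01 N.
μ_s N = 0.22 × 82.64 = 18.18 N.
7.01 ≤ 18.18 N → static; friction equals the required 7.01 N.

f ≈ 7.01 N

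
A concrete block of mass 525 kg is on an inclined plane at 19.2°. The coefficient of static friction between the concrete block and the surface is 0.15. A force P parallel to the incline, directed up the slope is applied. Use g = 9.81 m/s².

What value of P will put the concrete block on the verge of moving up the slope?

P ≈ 2420 N

At impending motion up the slope, friction acts down-slope at its limit: f = μ_s N.
P is parallel to the surface, so N = m g cos θ = 4860 N.
Along the incline: P = m g sin θ + μ_s N = 1690 + 0.15×4860 = 2420 N.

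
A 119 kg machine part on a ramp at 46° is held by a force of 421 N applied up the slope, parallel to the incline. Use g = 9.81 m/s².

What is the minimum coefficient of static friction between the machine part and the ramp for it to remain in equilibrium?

N = m g cos θ = 810.9 N.
Friction must make up the shortfall along the incline: f = m g sin θ − P = 839.8 − 421 = 418.8 N.
At the threshold f = μ_s N, so μ_s,min = 418.8/810.9 = 0.516.

μ_s,min ≈ 0.516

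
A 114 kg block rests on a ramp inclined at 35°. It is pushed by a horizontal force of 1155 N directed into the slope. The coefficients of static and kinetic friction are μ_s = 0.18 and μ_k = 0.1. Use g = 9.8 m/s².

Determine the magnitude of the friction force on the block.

Normal direction: N = m g cos θ + P sin θ = 1578 N.
Parallel to the incline: P cos θ − m g sin θ = 946.1 − 640.8 = 305.3 N; the friction needed to balance this is 305.3 N acting down the slope.
The limit of static friction is μ_s N = 284 N.
|f_req| = 305.3 > 284 N → the block slides up the incline; f = μ_k N = 0.1 × 1578 = 158 N.

f ≈ 158 N (down the incline)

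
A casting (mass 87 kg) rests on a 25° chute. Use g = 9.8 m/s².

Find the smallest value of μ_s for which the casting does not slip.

At the slip threshold m g sin θ = μ_s m g cos θ, so μ_s,min = tan θ.
μ_s,min = tan 25° = 0.466.

μ_s,min ≈ 0.466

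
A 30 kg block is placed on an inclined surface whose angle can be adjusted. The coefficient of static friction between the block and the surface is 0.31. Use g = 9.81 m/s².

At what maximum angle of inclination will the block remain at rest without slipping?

At the slip threshold, m g sin θ = μ_s · m g cos θ, so tan θ = μ_s.
θ_max = arctan(0.31) = 17.2°.

θ_max ≈ 17.2°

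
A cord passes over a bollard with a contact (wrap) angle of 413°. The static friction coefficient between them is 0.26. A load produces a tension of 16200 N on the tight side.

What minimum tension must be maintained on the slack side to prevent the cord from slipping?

Capstan equation at impending slip: T_tight/T_slack = e^{μβ}.
β = 413° = 7.208 rad; e^{μβ} = e^{0.26×7.208} = 6.515.
T_slack = T_tight / e^{μβ} = 16200 / 6.515 = 2490 N.

T_min ≈ 2490 N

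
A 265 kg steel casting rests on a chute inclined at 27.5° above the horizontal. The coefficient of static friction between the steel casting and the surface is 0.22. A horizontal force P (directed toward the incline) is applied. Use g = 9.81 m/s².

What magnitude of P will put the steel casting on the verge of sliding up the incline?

P ≈ 2170 N

At impending motion up the slope, friction acts down-slope at its limit: f = μ_s N.
Perpendicular to the incline: N = m g cos θ + P sin θ.
Along the incline: P cos θ = m g sin θ + μ_s N = m g sin θ + μ_s (m g cos θ + P sin θ).
Solving, P (cos θ − μ_s sin θ) = m g (sin θ + μ_s cos θ), so P = 265×9.81×(sin 27.5° + 0.22 cos 27.5°)/(cos 27.5° − 0.22 sin 27.5°) = 2600×0.6569/0.7854 = 2170 N.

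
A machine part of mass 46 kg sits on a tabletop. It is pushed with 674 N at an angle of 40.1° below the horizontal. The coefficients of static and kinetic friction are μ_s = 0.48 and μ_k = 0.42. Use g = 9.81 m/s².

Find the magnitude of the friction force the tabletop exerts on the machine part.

The vertical component of P adds to the normal force: N = m g + P sin α = 451.3 + 434.1 = 885.4 N.
The horizontal driving force is P cos α = 515.6 N, so equilibrium needs friction f = 515.6 N.
The static-friction limit is μ_s N = 425 N.
515.6 > 425 N → the machine part slides; f = μ_k N = 0.42×885.4 = 372 N.

f ≈ 372 N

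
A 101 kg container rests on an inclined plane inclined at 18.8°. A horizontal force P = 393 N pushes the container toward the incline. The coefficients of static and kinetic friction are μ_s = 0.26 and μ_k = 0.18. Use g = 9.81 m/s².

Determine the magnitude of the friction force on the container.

f ≈ 52.7 N (down the incline)

Normal direction: N = m g cos θ + P sin θ = 1065 N.
Parallel to the incline: P cos θ − m g sin θ = 372 − 319.3 = 52.73 N; the friction needed to balance this is 52.73 N acting down the slope.
Maximum static friction: μ_s N = 0.26 × 1065 = 276.8 N.
|f_req| = 52.73 ≤ 276.8 N → the container is in equilibrium; friction equals the required value.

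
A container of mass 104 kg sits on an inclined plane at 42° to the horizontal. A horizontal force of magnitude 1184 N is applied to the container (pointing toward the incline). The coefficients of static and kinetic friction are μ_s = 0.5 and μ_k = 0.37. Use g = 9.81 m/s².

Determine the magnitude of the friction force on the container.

f ≈ 197 N (down the incline)

Resolve perpendicular to the incline: N = m g cos θ + P sin θ = 104×9.81×cos 42° + 1184×sin 42° = 1550 N.
Parallel to the incline: P cos θ − m g sin θ = 879.9 − 682.7 = 197.2 N; the friction needed to balance this is 197.2 N acting down the slope.
Maximum static friction: μ_s N = 0.5 × 1550 = 775.2 N.
Since 197.2 N is within the 775.2 N limit, the container stays put and friction is exactly 197 N.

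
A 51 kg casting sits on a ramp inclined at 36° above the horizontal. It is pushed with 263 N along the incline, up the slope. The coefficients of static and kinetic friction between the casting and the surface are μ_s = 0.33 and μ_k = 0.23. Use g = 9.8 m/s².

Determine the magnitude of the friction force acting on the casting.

f ≈ 30.8 N (up the incline)

Perpendicular to the surface, N = m g cos θ = 51·9.8·cos 36° = 404.3 N.
The friction needed for equilibrium is m g sin θ − P = 293.8 − 263 = 30.78 N, measured positive up-slope.
Maximum static friction available: μ_s N = 0.33 × 404.3 = 133.4 N.
Since |30.78| ≤ 133.4 N, the casting remains in static equilibrium and friction takes exactly the required value.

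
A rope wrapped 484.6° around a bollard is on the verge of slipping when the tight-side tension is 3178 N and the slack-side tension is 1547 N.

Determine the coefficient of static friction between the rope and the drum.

μ ≈ 0.0851

T₂/T₁ = e^{μβ} → μ = ln(T₂/T₁)/β.
β = 484.6° = 8.458 rad.
μ = ln(3178/1547)/8.458 = ln(2.054)/8.458 = 0.0851.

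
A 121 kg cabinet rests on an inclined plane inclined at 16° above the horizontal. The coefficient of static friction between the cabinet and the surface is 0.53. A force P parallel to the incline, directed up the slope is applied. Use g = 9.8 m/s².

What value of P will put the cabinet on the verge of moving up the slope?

P ≈ 931 N

At impending motion up the slope, friction acts down-slope at its limit: f = μ_s N.
P is parallel to the surface, so N = m g cos θ = 1140 N.
Along the incline: P = m g sin θ + μ_s N = 327 + 0.53×1140 = 931 N.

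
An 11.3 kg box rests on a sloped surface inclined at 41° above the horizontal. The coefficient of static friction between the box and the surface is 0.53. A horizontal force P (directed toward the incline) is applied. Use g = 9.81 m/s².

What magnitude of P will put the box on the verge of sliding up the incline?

At impending motion up the slope, friction acts down-slope at its limit: f = μ_s N.
Perpendicular to the incline: N = m g cos θ + P sin θ.
Along the incline: P cos θ = m g sin θ + μ_s N = m g sin θ + μ_s (m g cos θ + P sin θ).
Solving, P (cos θ − μ_s sin θ) = m g (sin θ + μ_s cos θ), so P = 11.3×9.81×(sin 41° + 0.53 cos 41°)/(cos 41° − 0.53 sin 41°) = 111×1.056/0.407 = 288 N.

P ≈ 288 N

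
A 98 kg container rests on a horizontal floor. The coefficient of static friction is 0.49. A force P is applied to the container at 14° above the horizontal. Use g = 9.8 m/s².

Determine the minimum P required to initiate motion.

N = m g − P sin α (the pull lifts the container).
At impending slip, P cos α = μ_s N = μ_s (m g − P sin α).
Solving: P (cos α + μ_s sin α) = μ_s m g → P = 0.49×960/(cos 14° + 0.49 sin 14°) = 471/1.089 = 432 N.

P ≈ 432 N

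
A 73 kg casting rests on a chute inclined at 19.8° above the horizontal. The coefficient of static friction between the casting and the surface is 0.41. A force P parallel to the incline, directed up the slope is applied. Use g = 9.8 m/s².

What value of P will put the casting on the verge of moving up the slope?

P ≈ 518 N

At impending motion up the slope, friction acts down-slope at its limit: f = μ_s N.
P is parallel to the surface, so N = m g cos θ = 673 N.
Along the incline: P = m g sin θ + μ_s N = 242 + 0.41×673 = 518 N.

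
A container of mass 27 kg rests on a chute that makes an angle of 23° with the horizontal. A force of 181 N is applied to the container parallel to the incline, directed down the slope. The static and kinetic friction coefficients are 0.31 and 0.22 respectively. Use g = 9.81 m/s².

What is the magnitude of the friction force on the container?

f ≈ 53.6 N (up the incline)

Normal force: N = m g cos θ = 27 × 9.81 × cos 23° = 243.8 N.
The friction needed for equilibrium is m g sin θ + P = 103.5 + 181 = 284.5 N, measured positive up-slope.
Maximum static friction available: μ_s N = 0.31 × 243.8 = 75.58 N.
|284.5| exceeds 75.58 N, so the container slips down-slope; friction is kinetic, f = μ_k N = 0.22×243.8 = 53.6 N.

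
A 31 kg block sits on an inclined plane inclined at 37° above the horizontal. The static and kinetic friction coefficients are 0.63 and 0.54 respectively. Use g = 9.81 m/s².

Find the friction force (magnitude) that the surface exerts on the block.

Perpendicular to the surface, N = m g cos θ = 31·9.81·cos 37° = 242.9 N.
Along the slope the weight component is m g sin θ = 183 N; friction must supply exactly this, acting up-slope.
The static-friction ceiling is μ_s N = 0.63 × 242.9 = 153 N.
|183| exceeds 153 N, so the block slips down-slope; friction is kinetic, f = μ_k N = 0.54×242.9 = 131 N.

f ≈ 131 N (up the incline)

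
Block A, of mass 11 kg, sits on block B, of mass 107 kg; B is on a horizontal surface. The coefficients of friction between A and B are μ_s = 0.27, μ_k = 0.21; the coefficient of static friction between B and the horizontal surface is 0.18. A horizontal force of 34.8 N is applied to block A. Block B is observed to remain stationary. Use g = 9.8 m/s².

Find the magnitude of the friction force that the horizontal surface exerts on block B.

f ≈ 22.6 N

Normal force at the A–B interface: N₁ = m_A g = 107.8 N.
So the A–B interface can sustain at most μ_s N₁ = 29.11 N of static friction.
P = 34.8 N exceeds that limit, so A slips over B and the interface friction becomes kinetic: f₁ = μ_k N₁ = 0.21×107.8 = 22.6 N.
By Newton's third law B feels 22.6 N forward from A. With B stationary, the floor's static friction on B balances it: f₂ = 22.6 N (well within μ_s(m_A+m_B)g = 208.2 N).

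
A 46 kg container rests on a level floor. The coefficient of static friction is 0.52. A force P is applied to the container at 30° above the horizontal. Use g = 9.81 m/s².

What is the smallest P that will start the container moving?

N = m g − P sin α (the pull lifts the container).
At impending slip, P cos α = μ_s N = μ_s (m g − P sin α).
Solving: P (cos α + μ_s sin α) = μ_s m g → P = 0.52×451/(cos 30° + 0.52 sin 30°) = 235/1.126 = 208 N.

P ≈ 208 N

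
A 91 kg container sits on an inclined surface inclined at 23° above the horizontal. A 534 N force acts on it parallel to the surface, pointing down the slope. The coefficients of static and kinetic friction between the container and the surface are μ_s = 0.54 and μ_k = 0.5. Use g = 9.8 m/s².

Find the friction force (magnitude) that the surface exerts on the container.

The normal reaction is N = m g cos θ = 820.9 N.
Parallel to the incline, ΣF = 0 gives f = m g sin θ + P = 348.5 + 534 = 882.5 N (up-slope positive).
The static-friction ceiling is μ_s N = 0.54 × 820.9 = 443.3 N.
Since |882.5| > 443.3 N, static friction cannot hold it; the container slides down the incline and kinetic friction applies: f = μ_k N = 0.5 × 820.9 = 410 N.

f ≈ 410 N (up the incline)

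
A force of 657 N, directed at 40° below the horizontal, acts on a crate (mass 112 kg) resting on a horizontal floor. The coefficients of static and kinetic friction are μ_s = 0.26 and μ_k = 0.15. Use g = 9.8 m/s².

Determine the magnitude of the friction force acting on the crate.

f ≈ 228 N

Vertical equilibrium gives N = m g + P sin α = 1520 N.
For equilibrium, f = P cos α = 657×cos 40° = 503.3 N.
μ_s N = 0.26 × 1520 = 395.2 N.
The required friction exceeds μ_s N, so the crate moves and f = μ_k N = 228 N.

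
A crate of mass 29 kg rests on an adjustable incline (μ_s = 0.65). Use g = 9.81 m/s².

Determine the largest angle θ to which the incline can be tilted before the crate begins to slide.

θ_max ≈ 33°

At the slip threshold, m g sin θ = μ_s · m g cos θ, so tan θ = μ_s.
θ_max = arctan(0.65) = 33°.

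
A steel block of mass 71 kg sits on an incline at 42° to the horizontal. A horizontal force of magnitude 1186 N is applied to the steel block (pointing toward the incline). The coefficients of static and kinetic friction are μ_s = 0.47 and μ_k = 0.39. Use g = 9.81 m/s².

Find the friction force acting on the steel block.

Normal direction: N = m g cos θ + P sin θ = 1311 N.
Parallel to the incline: P cos θ − m g sin θ = 881.4 − 466.1 = 415.3 N; the friction needed to balance this is 415.3 N acting down the slope.
Maximum static friction: μ_s N = 0.47 × 1311 = 616.3 N.
Since 415.3 N is within the 616.3 N limit, the steel block stays put and friction is exactly 415 N.

f ≈ 415 N (down the incline)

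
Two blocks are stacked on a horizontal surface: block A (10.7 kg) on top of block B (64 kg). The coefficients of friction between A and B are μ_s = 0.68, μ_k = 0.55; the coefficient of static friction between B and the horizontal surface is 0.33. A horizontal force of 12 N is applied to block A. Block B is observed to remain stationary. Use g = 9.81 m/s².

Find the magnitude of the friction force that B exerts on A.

f ≈ 12 N

Normal force at the A–B interface: N₁ = m_A g = 105 N.
So the A–B interface can sustain at most μ_s N₁ = 71.38 N of static friction.
P = 12 N is within that limit, so A and B move together (both at rest); the A–B friction is simply f₁ = P = 12 N.
By Newton's third law B feels 12 N forward from A. With B stationary, the floor's static friction on B balances it: f₂ = 12 N (well within μ_s(m_A+m_B)g = 241.8 N).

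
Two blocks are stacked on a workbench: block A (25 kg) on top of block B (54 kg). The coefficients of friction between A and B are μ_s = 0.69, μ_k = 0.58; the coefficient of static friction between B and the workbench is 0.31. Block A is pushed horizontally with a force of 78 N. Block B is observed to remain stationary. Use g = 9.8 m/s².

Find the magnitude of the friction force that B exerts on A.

f ≈ 78 N

The normal force B exerts on A is simply A's weight, N₁ = 245 N.
So the A–B interface can sustain at most μ_s N₁ = 169.1 N of static friction.
Since P = 78 N ≤ 169.1 N, A does not slip on B; friction on A equals P = 78 N.
By Newton's third law B feels 78 N forward from A. With B stationary, the floor's static friction on B balances it: f₂ = 78 N (well within μ_s(m_A+m_B)g = 240 N).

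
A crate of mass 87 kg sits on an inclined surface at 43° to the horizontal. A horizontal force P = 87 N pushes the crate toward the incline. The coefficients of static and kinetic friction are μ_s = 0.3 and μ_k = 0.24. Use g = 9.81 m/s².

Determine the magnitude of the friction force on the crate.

f ≈ 164 N (up the incline)

Resolve perpendicular to the incline: N = m g cos θ + P sin θ = 87×9.81×cos 43° + 87×sin 43° = 683.5 N.
Along the incline, the net driving force (taking up-slope positive) is P cos θ − m g sin θ = 63.63 − 582.1 = -518.4 N, so equilibrium requires friction f = 518.4 N (up-slope).
Maximum static friction: μ_s N = 0.3 × 683.5 = 205.1 N.
|f_req| = 518.4 > 205.1 N → the crate slides down the incline; f = μ_k N = 0.24 × 683.5 = 164 N.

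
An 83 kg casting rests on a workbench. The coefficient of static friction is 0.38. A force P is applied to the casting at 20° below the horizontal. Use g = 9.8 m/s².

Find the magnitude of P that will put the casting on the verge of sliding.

N = m g + P sin α (the push presses the casting into the workbench).
At impending slip, P cos α = μ_s N = μ_s (m g + P sin α).
Solving: P (cos α − μ_s sin α) = μ_s m g → P = 0.38×813/(cos 20° − 0.38 sin 20°) = 309/0.8097 = 382 N.

P ≈ 382 N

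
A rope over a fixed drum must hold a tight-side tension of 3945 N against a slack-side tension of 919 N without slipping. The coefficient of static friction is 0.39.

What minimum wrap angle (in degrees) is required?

β_min ≈ 214°

T₂/T₁ = e^{μβ} → β = ln(T₂/T₁)/μ.
β = ln(3945/919)/0.39 = 1.457/0.39 = 3.736 rad.
In degrees: β = 3.736 × 180/π = 214°.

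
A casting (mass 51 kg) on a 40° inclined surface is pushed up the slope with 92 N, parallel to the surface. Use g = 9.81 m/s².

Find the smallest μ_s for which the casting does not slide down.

N = m g cos θ = 383.3 N.
Friction must make up the shortfall along the incline: f = m g sin θ − P = 321.6 − 92 = 229.6 N.
At the threshold f = μ_s N, so μ_s,min = 229.6/383.3 = 0.599.

μ_s,min ≈ 0.599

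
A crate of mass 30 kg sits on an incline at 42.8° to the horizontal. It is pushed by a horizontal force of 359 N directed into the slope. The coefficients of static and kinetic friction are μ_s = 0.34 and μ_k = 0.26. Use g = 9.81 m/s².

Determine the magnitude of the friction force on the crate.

Resolve perpendicular to the incline: N = m g cos θ + P sin θ = 30×9.81×cos 42.8° + 359×sin 42.8° = 459.9 N.
Parallel to the incline: P cos θ − m g sin θ = 263.4 − 200 = 63.45 N; the friction needed to balance this is 63.45 N acting down the slope.
Maximum static friction: μ_s N = 0.34 × 459.9 = 156.4 N.
|f_req| = 63.45 ≤ 156.4 N → the crate is in equilibrium; friction equals the required value.

f ≈ 63.4 N (down the incline)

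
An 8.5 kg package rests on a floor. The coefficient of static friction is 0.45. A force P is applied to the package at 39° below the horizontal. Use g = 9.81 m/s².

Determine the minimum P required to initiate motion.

P ≈ 76 N

N = m g + P sin α (the push presses the package into the floor).
At impending slip, P cos α = μ_s N = μ_s (m g + P sin α).
Solving: P (cos α − μ_s sin α) = μ_s m g → P = 0.45×83.4/(cos 39° − 0.45 sin 39°) = 37.5/0.494 = 76 N.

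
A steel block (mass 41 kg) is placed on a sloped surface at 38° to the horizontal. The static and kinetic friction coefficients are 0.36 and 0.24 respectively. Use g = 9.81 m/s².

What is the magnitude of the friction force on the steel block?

Perpendicular to the surface, N = m g cos θ = 41·9.81·cos 38° = 316.9 N.
Along the slope the weight component is m g sin θ = 247.6 N; friction must supply exactly this, acting up-slope.
The static-friction ceiling is μ_s N = 0.36 × 316.9 = 114.1 N.
Since |247.6| > 114.1 N, static friction cannot hold it; the steel block slides down the incline and kinetic friction applies: f = μ_k N = 0.24 × 316.9 = 76.1 N.

f ≈ 76.1 N (up the incline)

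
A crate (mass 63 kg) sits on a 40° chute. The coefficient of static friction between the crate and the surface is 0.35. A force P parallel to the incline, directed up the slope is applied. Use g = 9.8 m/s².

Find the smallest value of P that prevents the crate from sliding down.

The crate tends to slide down (tan θ > μ_s), so at the point of impending slip friction acts up-slope at its limit: f = μ_s N.
P is parallel to the surface, so N = m g cos θ = 473 N.
Along the incline: P + μ_s N = m g sin θ, so P = 397 − 0.35×473 = 231 N.

P_min ≈ 231 N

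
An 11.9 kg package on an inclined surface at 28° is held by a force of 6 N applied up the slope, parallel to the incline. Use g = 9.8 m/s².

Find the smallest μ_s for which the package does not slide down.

N = m g cos θ = 103 N.
Friction must make up the shortfall along the incline: f = m g sin θ − P = 54.75 − 6 = 48.75 N.
At the threshold f = μ_s N, so μ_s,min = 48.75/103 = 0.473.

μ_s,min ≈ 0.473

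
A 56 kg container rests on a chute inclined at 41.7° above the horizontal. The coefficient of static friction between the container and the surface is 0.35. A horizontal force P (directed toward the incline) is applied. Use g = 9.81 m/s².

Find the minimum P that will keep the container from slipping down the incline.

The container tends to slide down (tan θ > μ_s), so at the point of impending slip friction acts up-slope at its limit: f = μ_s N.
Perpendicular to the incline: N = m g cos θ + P sin θ.
Along the incline: P cos θ + μ_s N = m g sin θ, i.e. P cos θ + μ_s (m g cos θ + P sin θ) = m g sin θ.
Solving, P (cos θ + μ_s sin θ) = m g (sin θ − μ_s cos θ), so P = 549×0.4039/0.9795 = 227 N.

P_min ≈ 227 N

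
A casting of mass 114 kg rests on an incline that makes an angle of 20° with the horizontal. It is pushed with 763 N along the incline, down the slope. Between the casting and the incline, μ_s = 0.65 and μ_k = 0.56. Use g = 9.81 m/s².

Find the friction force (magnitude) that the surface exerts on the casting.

f ≈ 589 N (up the incline)

The normal reaction is N = m g cos θ = 1051 N.
The friction needed for equilibrium is m g sin θ + P = 382.5 + 763 = 1145 N, measured positive up-slope.
Static friction can supply at most μ_s N = 683.1 N.
Since |1145| > 683.1 N, static friction cannot hold it; the casting slides down the incline and kinetic friction applies: f = μ_k N = 0.56 × 1051 = 589 N.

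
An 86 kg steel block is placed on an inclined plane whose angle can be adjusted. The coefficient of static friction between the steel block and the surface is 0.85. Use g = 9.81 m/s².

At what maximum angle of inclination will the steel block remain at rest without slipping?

At the slip threshold, m g sin θ = μ_s · m g cos θ, so tan θ = μ_s.
θ_max = arctan(0.85) = 40.4°.

θ_max ≈ 40.4°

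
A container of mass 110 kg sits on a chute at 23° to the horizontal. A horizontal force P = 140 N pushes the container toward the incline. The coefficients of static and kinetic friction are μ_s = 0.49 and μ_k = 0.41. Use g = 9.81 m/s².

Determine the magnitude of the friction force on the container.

f ≈ 293 N (up the incline)

Resolve perpendicular to the incline: N = m g cos θ + P sin θ = 110×9.81×cos 23° + 140×sin 23° = 1048 N.
Parallel to the incline: P cos θ − m g sin θ = 128.9 − 421.6 = -292.8 N; the friction needed to balance this is 292.8 N acting up the slope.
Maximum static friction: μ_s N = 0.49 × 1048 = 513.5 N.
Since 292.8 N is within the 513.5 N limit, the container stays put and friction is exactly 293 N.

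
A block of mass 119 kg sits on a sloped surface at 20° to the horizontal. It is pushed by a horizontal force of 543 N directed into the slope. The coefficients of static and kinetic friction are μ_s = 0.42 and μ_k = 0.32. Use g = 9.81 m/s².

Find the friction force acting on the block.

The horizontal push has a component P sin θ into the surface, so N = m g cos θ + P sin θ = 1097 + 185.7 = 1283 N.
Along the incline, the net driving force (taking up-slope positive) is P cos θ − m g sin θ = 510.3 − 399.3 = 111 N, so equilibrium requires friction f = -111 N (down-slope).
The limit of static friction is μ_s N = 538.7 N.
|f_req| = 111 ≤ 538.7 N → the block is in equilibrium; friction equals the required value.

f ≈ 111 N (down the incline)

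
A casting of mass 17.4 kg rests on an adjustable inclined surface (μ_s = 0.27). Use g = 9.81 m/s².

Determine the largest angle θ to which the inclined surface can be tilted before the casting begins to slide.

At the slip threshold, m g sin θ = μ_s · m g cos θ, so tan θ = μ_s.
θ_max = arctan(0.27) = 15.1°.

θ_max ≈ 15.1°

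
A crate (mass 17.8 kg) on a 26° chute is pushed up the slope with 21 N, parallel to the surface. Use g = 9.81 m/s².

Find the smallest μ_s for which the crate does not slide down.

μ_s,min ≈ 0.354

N = m g cos θ = 156.9 N.
Friction must make up the shortfall along the incline: f = m g sin θ − P = 76.55 − 21 = 55.55 N.
At the threshold f = μ_s N, so μ_s,min = 55.55/156.9 = 0.354.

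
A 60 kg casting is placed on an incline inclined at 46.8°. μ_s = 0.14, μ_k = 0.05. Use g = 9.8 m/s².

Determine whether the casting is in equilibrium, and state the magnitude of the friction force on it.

f ≈ 20.1 N

N = m g cos θ = 403 N.
Down-slope weight component: m g sin θ = 429 N.
μ_s N = 56.4 N.
429 > 56.4 N, so it slides; kinetic friction f = μ_k N = 0.05×403 = 20.1 N.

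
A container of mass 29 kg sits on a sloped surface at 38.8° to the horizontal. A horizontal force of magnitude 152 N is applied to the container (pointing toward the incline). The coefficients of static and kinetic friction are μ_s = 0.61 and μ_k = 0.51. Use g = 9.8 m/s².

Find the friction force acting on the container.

f ≈ 59.6 N (up the incline)

The horizontal push has a component P sin θ into the surface, so N = m g cos θ + P sin θ = 221.5 + 95.24 = 316.7 N.
Parallel to the incline: P cos θ − m g sin θ = 118.5 − 178.1 = -59.62 N; the friction needed to balance this is 59.62 N acting up the slope.
The limit of static friction is μ_s N = 193.2 N.
Since 59.62 N is within the 193.2 N limit, the container stays put and friction is exactly 59.6 N.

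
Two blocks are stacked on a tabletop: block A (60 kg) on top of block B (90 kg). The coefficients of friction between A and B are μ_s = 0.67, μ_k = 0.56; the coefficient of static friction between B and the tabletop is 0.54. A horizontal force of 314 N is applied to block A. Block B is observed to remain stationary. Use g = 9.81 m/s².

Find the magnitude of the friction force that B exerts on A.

f ≈ 314 N

The normal force B exerts on A is simply A's weight, N₁ = 588.6 N.
Maximum static friction on A from B: μ_s N₁ = 0.67×588.6 = 394.4 N.
P = 314 N is within that limit, so A and B move together (both at rest); the A–B friction is simply f₁ = P = 314 N.
By Newton's third law B feels 314 N forward from A. With B stationary, the floor's static friction on B balances it: f₂ = 314 N (well within μ_s(m_A+m_B)g = 794.6 N).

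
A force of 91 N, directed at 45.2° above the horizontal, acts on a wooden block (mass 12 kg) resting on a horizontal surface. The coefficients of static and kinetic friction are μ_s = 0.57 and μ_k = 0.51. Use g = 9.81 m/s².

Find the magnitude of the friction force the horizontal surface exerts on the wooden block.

Vertical equilibrium gives N = m g − P sin α = 53.15 N.
Horizontally, friction must balance P cos α = 64.12 N.
The static-friction limit is μ_s N = 30.29 N.
64.12 > 30.29 N → the wooden block slides; f = μ_k N = 0.51×53.15 = 27.1 N.

f ≈ 27.1 N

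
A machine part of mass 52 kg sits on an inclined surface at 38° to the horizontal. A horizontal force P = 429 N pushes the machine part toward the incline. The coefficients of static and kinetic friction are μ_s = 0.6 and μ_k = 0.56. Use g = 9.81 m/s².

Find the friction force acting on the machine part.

Resolve perpendicular to the incline: N = m g cos θ + P sin θ = 52×9.81×cos 38° + 429×sin 38° = 666.1 N.
Parallel to the incline: P cos θ − m g sin θ = 338.1 − 314.1 = 24 N; the friction needed to balance this is 24 N acting down the slope.
The limit of static friction is μ_s N = 399.7 N.
Since 24 N is within the 399.7 N limit, the machine part stays put and friction is exactly 24 N.

f ≈ 24 N (down the incline)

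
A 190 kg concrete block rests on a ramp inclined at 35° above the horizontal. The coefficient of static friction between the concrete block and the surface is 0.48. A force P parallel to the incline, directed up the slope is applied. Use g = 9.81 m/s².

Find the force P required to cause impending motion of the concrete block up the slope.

P ≈ 1800 N

At impending motion up the slope, friction acts down-slope at its limit: f = μ_s N.
P is parallel to the surface, so N = m g cos θ = 1530 N.
Along the incline: P = m g sin θ + μ_s N = 1070 + 0.48×1530 = 1800 N.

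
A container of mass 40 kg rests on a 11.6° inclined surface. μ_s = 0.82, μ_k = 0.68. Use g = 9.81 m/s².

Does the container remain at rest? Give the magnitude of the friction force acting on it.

f ≈ 78.9 N

N = m g cos θ = 384 N.
Down-slope weight component: m g sin θ = 78.9 N.
μ_s N = 315 N.
78.9 ≤ 315 N, so it stays put; friction = 78.9 N.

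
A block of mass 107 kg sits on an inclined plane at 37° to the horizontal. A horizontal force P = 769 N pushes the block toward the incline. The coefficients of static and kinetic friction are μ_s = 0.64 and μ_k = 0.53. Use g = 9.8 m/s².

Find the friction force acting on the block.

f ≈ 16.9 N (up the incline)

Resolve perpendicular to the incline: N = m g cos θ + P sin θ = 107×9.8×cos 37° + 769×sin 37° = 1300 N.
Parallel to the incline: P cos θ − m g sin θ = 614.2 − 631.1 = -16.91 N; the friction needed to balance this is 16.91 N acting up the slope.
The limit of static friction is μ_s N = 832.2 N.
Since 16.91 N is within the 832.2 N limit, the block stays put and friction is exactly 16.9 N.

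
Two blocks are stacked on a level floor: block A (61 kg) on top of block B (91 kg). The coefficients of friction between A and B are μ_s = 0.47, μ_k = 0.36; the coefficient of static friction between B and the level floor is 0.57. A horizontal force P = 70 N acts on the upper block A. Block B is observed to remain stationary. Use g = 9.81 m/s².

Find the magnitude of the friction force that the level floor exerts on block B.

f ≈ 70 N

Between the blocks, N₁ = m_A g = 598.4 N.
So the A–B interface can sustain at most μ_s N₁ = 281.3 N of static friction.
P = 70 N is within that limit, so A and B move together (both at rest); the A–B friction is simply f₁ = P = 70 N.
By Newton's third law B feels 70 N forward from A. With B stationary, the floor's static friction on B balances it: f₂ = 70 N (well within μ_s(m_A+m_B)g = 849.9 N).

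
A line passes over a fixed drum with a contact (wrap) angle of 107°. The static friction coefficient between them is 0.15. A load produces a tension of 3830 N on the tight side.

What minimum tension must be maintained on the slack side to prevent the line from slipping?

Capstan equation at impending slip: T_tight/T_slack = e^{μβ}.
β = 107° = 1.868 rad; e^{μβ} = e^{0.15×1.868} = 1.323.
T_slack = T_tight / e^{μβ} = 3830 / 1.323 = 2890 N.

T_min ≈ 2890 N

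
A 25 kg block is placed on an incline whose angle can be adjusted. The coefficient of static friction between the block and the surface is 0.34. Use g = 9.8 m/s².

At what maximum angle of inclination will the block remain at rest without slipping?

At the slip threshold, m g sin θ = μ_s · m g cos θ, so tan θ = μ_s.
θ_max = arctan(0.34) = 18.8°.

θ_max ≈ 18.8°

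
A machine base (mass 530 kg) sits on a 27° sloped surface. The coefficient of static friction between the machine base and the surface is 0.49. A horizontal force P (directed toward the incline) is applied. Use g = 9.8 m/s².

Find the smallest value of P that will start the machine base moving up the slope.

P ≈ 6920 N

At impending motion up the slope, friction acts down-slope at its limit: f = μ_s N.
Perpendicular to the incline: N = m g cos θ + P sin θ.
Along the incline: P cos θ = m g sin θ + μ_s N = m g sin θ + μ_s (m g cos θ + P sin θ).
Solving, P (cos θ − μ_s sin θ) = m g (sin θ + μ_s cos θ), so P = 530×9.8×(sin 27° + 0.49 cos 27°)/(cos 27° − 0.49 sin 27°) = 5190×0.8906/0.6686 = 6920 N.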